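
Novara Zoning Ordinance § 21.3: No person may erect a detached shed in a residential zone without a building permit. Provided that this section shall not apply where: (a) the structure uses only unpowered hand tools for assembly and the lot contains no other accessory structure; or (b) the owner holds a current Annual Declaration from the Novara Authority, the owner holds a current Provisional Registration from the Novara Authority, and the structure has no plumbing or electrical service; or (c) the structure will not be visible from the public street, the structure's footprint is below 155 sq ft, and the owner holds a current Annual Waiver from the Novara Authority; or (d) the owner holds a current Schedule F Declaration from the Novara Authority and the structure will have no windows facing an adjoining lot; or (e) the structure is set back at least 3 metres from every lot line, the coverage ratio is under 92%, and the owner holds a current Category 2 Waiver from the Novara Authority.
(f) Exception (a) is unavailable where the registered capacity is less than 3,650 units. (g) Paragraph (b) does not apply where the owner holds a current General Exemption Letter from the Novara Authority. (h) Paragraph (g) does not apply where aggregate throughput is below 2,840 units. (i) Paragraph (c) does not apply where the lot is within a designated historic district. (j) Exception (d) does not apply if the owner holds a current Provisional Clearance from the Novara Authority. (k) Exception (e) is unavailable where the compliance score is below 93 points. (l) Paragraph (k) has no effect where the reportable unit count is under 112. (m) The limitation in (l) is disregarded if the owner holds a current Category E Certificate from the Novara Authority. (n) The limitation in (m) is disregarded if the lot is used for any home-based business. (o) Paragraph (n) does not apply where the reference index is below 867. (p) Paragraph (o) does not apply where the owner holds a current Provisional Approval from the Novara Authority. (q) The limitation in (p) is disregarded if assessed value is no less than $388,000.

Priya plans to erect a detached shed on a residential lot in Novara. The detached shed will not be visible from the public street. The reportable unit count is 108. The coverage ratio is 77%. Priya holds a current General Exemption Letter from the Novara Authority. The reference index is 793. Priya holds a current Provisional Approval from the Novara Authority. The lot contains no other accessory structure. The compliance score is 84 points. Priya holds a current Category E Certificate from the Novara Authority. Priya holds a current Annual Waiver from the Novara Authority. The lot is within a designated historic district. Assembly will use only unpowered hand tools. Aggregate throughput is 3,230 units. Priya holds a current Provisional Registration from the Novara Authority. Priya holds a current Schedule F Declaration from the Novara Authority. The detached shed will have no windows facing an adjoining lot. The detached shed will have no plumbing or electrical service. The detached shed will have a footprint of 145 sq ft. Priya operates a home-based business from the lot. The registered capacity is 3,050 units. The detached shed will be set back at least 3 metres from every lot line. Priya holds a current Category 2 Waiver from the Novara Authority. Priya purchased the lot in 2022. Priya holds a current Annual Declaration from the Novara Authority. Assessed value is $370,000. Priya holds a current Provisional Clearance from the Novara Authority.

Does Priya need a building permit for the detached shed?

No — exception (e) applies; Priya does not need a building permit.

All of (a)'s requirements are met (assembly uses only hand tools; the lot has no other accessory structure). But applying paragraph (f): (f) is engaged — the registered capacity is 3,050 units, less than the 3,650 units limit. So (a) is unavailable.
Exception (b): a current Annual Declaration is held; a current Provisional Registration is held; there is no plumbing or electrical service — every condition holds. But applying paragraphs (g)–(h): (g) operates against (b): a current General Exemption Letter is held. (h), which would lift (g), is not triggered — aggregate throughput is 3,230 units, not below 2,840 units. So (b) is unavailable.
Exception (c) is satisfied on its face — the structure will not be visible from the street; the structure's footprint is 145 sq ft, below the 155 sq ft limit; a current Annual Waiver is held. But applying paragraph (i): (i) is triggered — the lot is in a historic district. (c) is therefore removed.
All of (d)'s requirements are met (a current Schedule F Declaration is held; no windows face an adjoining lot). But: (j) is engaged — a current Provisional Clearance is held. So (d) is unavailable.
All of (e)'s requirements are met (the setback is at least 3 m on every side; the coverage ratio is 77%, under the 92% limit; a current Category 2 Waiver is held). Under paragraphs (k)–(q): (k) operates (the compliance score is 84 points, below the 93 points limit), but is itself disapplied by (l): (l) operates against (k): the reportable unit count is 108, under the 112 limit. (m) operates (a current Category E Certificate is held), but is set aside by (n): (n) operates against (m): a home-based business operates on the lot. (o) would limit (n) — the reference index is 793, below the 867 limit — but (p) sets (o) aside: (p) is engaged — a current Provisional Approval is held. (q), which would lift (p), does not operate here — assessed value is $370,000, short of $388,000. Exception (e) stands.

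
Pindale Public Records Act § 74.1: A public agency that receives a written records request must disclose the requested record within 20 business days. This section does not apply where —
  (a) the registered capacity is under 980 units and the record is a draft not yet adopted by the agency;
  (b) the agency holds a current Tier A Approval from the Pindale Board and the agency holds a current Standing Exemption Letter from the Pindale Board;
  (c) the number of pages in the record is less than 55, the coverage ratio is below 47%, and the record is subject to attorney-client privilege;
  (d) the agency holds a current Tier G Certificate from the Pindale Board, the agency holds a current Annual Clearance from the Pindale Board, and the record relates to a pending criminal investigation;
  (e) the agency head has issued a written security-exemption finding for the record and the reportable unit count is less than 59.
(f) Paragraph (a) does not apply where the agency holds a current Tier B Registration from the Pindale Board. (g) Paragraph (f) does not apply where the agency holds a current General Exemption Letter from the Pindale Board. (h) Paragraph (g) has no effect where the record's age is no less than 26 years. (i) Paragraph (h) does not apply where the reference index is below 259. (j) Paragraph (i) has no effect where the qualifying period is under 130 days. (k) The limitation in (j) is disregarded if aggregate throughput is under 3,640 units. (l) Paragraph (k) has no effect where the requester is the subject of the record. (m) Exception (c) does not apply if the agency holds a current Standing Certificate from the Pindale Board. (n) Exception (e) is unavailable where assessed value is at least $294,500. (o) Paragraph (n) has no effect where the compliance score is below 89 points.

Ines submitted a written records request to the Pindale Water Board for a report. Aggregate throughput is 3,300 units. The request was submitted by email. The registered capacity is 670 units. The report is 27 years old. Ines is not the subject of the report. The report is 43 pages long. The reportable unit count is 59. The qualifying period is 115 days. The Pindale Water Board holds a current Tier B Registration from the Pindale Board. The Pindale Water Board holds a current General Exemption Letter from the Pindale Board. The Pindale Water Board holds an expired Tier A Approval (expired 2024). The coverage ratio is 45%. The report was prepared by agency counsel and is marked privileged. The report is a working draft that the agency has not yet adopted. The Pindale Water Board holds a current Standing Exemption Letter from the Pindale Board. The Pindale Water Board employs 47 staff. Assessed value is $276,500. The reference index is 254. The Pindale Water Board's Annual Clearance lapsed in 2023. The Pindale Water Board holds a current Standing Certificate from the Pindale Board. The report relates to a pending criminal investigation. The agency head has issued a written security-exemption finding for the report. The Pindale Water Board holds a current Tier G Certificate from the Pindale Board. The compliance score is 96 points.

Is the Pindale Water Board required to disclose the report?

No — exception (a) applies; the Pindale Water Board is not required to disclose the report.

Exception (a): the registered capacity is 670 units, under the 980 units limit; the report is an unadopted draft — every condition holds. As to paragraphs (f)–(l): (f) would limit (a) — a current Tier B Registration is held — but (g) sets (f) aside: (g) operates — a current General Exemption Letter is held. (h) is triggered (the record's age is 27 years, meeting the 26 years threshold), but yields to (i): (i) is engaged — the reference index is 254, below the 259 limit. (j) would limit (i) — the qualifying period is 115 days, under the 130 days limit — but (k) sets (j) aside: (k) operates — aggregate throughput is 3,300 units, under the 3,640 units limit. (l) is not triggered (Ines is not the subject of the report), so (k) stands. Exception (a) stands.
Exception (b) requires that the agency holds a current Tier A Approval from the Pindale Board; but the Tier A Approval is not current, so (b) is unavailable.
Exception (c)'s conditions are all satisfied: the number of pages in the record is 43, less than the 55 limit; the coverage ratio is 45%, below the 47% limit; the report is privileged. Turning to paragraph (m): (m) operates — a current Standing Certificate is held. So (c) is unavailable.
Exception (d) fails — the Annual Clearance is not current.
Exception (e) requires that the reportable unit count is less than 59; but the reportable unit count is 59, not less than 59, so (e) is unavailable.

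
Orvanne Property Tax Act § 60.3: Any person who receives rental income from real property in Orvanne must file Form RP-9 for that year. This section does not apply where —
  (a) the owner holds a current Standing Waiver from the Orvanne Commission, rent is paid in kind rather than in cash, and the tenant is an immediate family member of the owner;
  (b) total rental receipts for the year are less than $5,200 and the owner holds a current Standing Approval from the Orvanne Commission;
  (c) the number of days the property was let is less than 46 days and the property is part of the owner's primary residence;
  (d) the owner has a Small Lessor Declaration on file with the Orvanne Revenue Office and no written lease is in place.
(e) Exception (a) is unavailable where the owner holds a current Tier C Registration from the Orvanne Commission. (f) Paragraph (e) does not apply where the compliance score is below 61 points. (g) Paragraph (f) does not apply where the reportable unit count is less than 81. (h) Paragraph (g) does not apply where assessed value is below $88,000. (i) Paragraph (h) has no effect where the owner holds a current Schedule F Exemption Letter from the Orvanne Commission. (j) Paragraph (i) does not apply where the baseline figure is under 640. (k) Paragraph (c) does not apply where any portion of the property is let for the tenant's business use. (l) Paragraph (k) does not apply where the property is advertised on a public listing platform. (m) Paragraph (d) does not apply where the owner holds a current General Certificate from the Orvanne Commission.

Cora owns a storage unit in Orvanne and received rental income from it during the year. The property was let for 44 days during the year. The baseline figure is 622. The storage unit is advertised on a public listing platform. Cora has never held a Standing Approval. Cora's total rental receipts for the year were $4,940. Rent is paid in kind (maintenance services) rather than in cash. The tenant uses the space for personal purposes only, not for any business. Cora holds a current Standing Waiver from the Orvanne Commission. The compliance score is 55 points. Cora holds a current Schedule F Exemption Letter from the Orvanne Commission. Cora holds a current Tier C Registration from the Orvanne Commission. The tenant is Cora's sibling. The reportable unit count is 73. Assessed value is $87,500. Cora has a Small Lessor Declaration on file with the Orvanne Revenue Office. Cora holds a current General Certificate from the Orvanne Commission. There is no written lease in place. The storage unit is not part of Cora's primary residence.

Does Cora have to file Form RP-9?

Exception (a) is satisfied on its face — a current Standing Waiver is held; rent is paid in kind; the tenant is an immediate family member. Considering the limiting provisions: (e) would limit (a) — a current Tier C Registration is held — but (f) sets (e) aside: (f) is triggered — the compliance score is 55 points, below the 61 points limit. (g) would limit (f) — the reportable unit count is 73, less than the 81 limit — but (h) sets (g) aside: (h) is engaged — assessed value is $87,500, below the $88,000 limit. (i) is engaged (a current Schedule F Exemption Letter is held), but is displaced by (j): (j) operates against (i): the baseline figure is 622, under the 640 limit. So (a) applies.
Exception (b) does not apply: no current Standing Approval is held.
Exception (c) fails — the storage unit is not part of the primary residence.
All of (d)'s requirements are met (a Small Lessor Declaration is on file; there is no written lease). But: (m) operates against (d): a current General Certificate is held. So (d) is unavailable.

No — exception (a) applies; Cora is not required to file Form RP-9.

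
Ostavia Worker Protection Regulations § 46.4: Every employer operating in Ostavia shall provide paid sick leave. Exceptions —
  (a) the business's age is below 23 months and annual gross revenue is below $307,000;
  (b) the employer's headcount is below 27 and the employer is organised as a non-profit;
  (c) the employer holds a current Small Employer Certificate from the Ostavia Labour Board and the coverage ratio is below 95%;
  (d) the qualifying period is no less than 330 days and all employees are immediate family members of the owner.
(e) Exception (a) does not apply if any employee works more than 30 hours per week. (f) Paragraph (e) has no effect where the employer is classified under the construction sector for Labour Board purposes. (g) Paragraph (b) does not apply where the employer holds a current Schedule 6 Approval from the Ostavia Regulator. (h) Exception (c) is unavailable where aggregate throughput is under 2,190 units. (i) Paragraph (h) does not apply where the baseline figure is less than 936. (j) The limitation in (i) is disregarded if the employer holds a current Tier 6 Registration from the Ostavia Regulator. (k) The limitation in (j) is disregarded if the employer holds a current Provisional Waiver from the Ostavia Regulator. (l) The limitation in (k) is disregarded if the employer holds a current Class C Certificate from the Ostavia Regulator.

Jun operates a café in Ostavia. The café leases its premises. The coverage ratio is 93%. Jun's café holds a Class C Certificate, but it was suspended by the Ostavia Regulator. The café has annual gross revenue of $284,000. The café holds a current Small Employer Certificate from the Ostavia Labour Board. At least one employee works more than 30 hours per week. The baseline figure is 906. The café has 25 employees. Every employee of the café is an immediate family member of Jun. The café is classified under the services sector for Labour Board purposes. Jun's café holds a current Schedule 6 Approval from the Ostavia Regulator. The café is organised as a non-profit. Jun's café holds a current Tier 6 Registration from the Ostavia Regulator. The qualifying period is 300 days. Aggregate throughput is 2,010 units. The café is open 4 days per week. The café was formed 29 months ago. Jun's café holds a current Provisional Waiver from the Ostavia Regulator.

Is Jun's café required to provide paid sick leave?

Exception (a) fails — the business's age is 29 months, not below 23 months.
Exception (b): the employer's headcount is 25, below the 27 limit; the employer is a non-profit — every condition holds. But applying paragraph (g): (g) is engaged — a current Schedule 6 Approval is held. Exception (b) does not apply.
Exception (c): a current Small Employer Certificate is held; the coverage ratio is 93%, below the 95% limit — every condition holds. Applying paragraphs (h)–(l): (h) is triggered (aggregate throughput is 2,010 units, under the 2,190 units limit), but is itself disapplied by (i): (i) operates against (h): the baseline figure is 906, less than the 936 limit. (j) would limit (i) — a current Tier 6 Registration is held — but (k) sets (j) aside: (k) operates — a current Provisional Waiver is held. (l) is inapplicable (there is no Class C Certificate in force), so (k) stands. (c) remains available.
Exception (d) requires that the qualifying period is no less than 330 days; but the qualifying period is 300 days, short of 330 days, so (d) is unavailable.

No — exception (c) applies; Jun's café is not required to provide paid sick leave.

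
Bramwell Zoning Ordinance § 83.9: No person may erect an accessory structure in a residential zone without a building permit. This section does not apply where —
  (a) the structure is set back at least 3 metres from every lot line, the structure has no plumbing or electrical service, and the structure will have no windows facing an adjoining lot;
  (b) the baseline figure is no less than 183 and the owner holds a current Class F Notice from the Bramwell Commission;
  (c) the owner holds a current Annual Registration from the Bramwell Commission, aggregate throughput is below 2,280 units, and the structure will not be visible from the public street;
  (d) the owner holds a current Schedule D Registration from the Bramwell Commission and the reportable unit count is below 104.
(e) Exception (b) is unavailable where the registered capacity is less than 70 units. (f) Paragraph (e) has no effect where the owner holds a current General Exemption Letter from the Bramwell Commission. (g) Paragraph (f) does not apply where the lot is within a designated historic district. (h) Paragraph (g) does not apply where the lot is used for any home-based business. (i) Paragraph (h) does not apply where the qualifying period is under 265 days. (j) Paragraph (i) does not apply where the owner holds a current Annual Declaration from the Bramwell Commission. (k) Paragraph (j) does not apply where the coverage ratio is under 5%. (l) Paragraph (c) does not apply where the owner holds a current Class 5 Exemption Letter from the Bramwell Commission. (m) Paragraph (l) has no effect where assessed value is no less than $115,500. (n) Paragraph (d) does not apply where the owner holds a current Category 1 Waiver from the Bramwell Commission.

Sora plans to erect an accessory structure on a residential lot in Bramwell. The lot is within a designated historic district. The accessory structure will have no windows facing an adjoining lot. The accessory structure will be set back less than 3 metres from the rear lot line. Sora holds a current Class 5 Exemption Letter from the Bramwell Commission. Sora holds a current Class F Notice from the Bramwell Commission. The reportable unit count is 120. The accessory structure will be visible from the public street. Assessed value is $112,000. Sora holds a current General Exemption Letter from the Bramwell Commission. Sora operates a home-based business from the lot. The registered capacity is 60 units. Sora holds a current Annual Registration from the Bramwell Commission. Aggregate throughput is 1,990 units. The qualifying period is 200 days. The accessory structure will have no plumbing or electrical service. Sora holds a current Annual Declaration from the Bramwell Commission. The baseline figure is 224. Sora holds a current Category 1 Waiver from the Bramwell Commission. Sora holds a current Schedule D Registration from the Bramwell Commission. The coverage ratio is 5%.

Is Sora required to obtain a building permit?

No — exception (b) applies; Sora does not need a building permit.

Exception (a) does not apply: the rear setback is under 3 m.
All of (b)'s requirements are met (the baseline figure is 224, meeting the 183 threshold; a current Class F Notice is held). Considering the limiting provisions: (e) would limit (b) — the registered capacity is 60 units, less than the 70 units limit — but (f) sets (e) aside: (f) is triggered — a current General Exemption Letter is held. (g) would limit (f) — the lot is in a historic district — but (h) sets (g) aside: (h) operates against (g): a home-based business operates on the lot. (i) operates (the qualifying period is 200 days, under the 265 days limit), but is set aside by (j): (j) operates against (i): a current Annual Declaration is held. (k), which would lift (j), is not triggered — the coverage ratio is 5%, not under 5%. (b) remains available.
Exception (c) does not apply: the structure will be visible from the street.
Exception (d) fails — the reportable unit count is 120, not below 104.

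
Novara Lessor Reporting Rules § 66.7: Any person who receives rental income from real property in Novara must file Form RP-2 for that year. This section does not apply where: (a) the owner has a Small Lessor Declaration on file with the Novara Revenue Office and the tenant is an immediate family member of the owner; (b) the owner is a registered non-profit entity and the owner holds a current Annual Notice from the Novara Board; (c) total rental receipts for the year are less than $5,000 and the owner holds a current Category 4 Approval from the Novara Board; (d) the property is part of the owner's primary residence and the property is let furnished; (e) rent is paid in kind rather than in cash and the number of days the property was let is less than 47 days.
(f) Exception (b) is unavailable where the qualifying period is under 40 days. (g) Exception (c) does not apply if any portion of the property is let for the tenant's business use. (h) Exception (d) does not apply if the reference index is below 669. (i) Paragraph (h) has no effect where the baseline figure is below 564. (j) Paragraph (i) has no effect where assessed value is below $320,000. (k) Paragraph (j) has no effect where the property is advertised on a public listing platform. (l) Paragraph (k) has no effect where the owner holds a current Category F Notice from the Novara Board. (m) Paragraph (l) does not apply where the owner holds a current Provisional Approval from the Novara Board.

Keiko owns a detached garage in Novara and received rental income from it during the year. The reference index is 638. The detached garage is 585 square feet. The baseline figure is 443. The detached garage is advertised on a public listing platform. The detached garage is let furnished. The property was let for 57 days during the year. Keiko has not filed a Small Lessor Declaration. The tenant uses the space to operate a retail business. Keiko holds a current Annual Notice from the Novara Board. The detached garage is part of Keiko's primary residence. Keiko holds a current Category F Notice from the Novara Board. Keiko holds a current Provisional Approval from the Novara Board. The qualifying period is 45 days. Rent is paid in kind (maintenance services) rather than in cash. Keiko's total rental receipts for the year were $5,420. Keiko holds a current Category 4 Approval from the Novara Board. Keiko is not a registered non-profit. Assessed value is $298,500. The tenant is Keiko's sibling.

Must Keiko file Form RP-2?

No — exception (d) applies; Keiko is not required to file Form RP-2.

Exception (a) fails — no Small Lessor Declaration is on file.
Exception (b) does not apply: Keiko is not a registered non-profit.
Exception (c) requires that total rental receipts for the year are less than $5,000; but total rental receipts for the year are $5,420, not less than $5,000, so (c) is unavailable.
Exception (d) is satisfied on its face — the detached garage is part of the primary residence; the property is let furnished. As to paragraphs (h)–(m): (h) operates (the reference index is 638, below the 669 limit), but is itself disapplied by (i): (i) operates — the baseline figure is 443, below the 564 limit. (j) would limit (i) — assessed value is $298,500, below the $320,000 limit — but (k) sets (j) aside: (k) is engaged — the property is publicly advertised. (l) applies (a current Category F Notice is held), but is itself disapplied by (m): (m) applies — a current Provisional Approval is held. Exception (d) stands.
Exception (e) does not apply: the number of days the property was let is 57 days, not less than 47 days.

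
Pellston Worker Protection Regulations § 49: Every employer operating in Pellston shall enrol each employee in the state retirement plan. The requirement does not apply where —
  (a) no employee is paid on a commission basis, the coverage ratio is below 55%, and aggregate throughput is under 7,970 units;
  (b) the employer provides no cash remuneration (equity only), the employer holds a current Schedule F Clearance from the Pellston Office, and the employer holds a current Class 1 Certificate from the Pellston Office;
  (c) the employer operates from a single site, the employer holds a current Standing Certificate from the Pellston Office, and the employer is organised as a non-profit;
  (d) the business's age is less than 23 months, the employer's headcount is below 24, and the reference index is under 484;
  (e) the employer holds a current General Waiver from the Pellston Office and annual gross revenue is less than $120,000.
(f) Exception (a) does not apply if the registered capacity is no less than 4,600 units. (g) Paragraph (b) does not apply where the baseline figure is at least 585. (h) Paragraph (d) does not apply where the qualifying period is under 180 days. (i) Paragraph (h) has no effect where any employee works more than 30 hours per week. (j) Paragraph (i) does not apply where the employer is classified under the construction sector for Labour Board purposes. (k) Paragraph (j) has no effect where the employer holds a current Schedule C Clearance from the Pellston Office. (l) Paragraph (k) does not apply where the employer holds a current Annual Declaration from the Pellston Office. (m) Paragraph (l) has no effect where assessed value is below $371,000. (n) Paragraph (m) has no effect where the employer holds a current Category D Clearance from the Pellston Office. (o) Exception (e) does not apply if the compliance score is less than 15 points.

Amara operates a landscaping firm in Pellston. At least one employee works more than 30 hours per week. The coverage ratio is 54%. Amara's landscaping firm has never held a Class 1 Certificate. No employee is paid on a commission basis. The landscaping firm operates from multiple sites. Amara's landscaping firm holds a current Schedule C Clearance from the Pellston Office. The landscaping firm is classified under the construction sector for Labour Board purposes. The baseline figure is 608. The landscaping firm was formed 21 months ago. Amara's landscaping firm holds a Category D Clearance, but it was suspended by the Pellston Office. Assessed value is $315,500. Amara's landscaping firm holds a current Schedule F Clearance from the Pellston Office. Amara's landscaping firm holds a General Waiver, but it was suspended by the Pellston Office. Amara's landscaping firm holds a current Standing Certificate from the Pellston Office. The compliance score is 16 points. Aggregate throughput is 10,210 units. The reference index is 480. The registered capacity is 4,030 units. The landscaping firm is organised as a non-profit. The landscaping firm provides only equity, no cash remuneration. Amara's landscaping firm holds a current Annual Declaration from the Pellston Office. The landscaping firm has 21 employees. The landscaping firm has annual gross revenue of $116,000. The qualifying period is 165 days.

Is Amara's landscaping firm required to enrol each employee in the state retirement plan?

Exception (a) requires that aggregate throughput is under 7,970 units; but aggregate throughput is 10,210 units, not under 7,970 units, so (a) is unavailable.
Exception (b) requires that the employer holds a current Class 1 Certificate from the Pellston Office; but there is no Class 1 Certificate in force, so (b) is unavailable.
Exception (c) does not apply: the employer operates from multiple sites.
Exception (d) is satisfied on its face — the business's age is 21 months, less than the 23 months limit; the employer's headcount is 21, below the 24 limit; the reference index is 480, under the 484 limit. As to paragraphs (h)–(n): (h) operates (the qualifying period is 165 days, under the 180 days limit), but is displaced by (i): (i) operates against (h): at least one employee exceeds 30 hours/week. (j) is engaged (the landscaping firm is classified under the construction sector), but yields to (k): (k) operates against (j): a current Schedule C Clearance is held. (l) would limit (k) — a current Annual Declaration is held — but (m) sets (l) aside: (m) is triggered — assessed value is $315,500, below the $371,000 limit. (n) is not triggered (no current Category D Clearance is held), so (m) stands. (d) remains available.
Exception (e) fails — the General Waiver is not current.

No — exception (d) applies; Amara's landscaping firm is not required to enrol each employee in the state retirement plan.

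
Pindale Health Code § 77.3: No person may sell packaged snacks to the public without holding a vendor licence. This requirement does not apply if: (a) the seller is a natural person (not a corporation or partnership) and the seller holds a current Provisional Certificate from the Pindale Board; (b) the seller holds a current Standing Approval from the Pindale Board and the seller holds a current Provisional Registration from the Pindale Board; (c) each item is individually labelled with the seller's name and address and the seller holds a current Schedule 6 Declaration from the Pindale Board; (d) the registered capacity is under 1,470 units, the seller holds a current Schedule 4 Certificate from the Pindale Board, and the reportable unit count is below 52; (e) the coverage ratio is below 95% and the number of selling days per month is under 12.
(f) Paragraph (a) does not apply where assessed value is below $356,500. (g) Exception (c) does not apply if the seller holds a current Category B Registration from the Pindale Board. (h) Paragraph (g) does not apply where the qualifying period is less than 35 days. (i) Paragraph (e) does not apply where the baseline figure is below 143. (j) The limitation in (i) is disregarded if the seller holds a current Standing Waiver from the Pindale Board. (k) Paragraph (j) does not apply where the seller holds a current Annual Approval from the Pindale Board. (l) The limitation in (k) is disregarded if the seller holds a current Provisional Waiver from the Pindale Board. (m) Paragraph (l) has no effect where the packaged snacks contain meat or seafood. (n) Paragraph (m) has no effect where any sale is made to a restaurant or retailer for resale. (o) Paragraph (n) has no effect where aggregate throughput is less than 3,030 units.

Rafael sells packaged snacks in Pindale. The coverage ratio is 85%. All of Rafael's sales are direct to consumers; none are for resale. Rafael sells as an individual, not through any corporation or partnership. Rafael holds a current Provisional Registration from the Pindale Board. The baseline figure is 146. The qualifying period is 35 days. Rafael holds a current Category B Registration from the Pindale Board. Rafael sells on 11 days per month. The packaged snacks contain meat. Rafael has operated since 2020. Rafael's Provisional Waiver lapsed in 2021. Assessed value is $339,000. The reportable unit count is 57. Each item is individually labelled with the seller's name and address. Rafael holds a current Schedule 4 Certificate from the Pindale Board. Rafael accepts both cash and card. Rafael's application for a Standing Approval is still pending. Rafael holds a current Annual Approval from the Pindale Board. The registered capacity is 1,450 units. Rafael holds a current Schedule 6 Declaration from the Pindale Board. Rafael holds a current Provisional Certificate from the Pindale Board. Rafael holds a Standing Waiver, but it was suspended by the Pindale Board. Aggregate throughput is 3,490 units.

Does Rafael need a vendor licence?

Exception (a) is satisfied on its face — the seller is a natural person; a current Provisional Certificate is held. But applying paragraph (f): (f) operates against (a): assessed value is $339,000, below the $356,500 limit. So (a) is unavailable.
Exception (b) fails — the Standing Approval is not current.
Exception (c): items are individually labelled; a current Schedule 6 Declaration is held — every condition holds. But applying paragraphs (g)–(h): (g) operates against (c): a current Category B Registration is held. (h) does not operate here (the qualifying period is 35 days, not less than 35 days), so (g) stands. (c) is therefore removed.
Exception (d) does not apply: the reportable unit count is 57, not below 52.
Exception (e) is satisfied on its face — the coverage ratio is 85%, below the 95% limit; the number of selling days per month is 11, under the 12 limit. Considering the limiting provisions: (i) is inapplicable — the baseline figure is 146, not below 143. So (e) applies.

No — exception (e) applies; Rafael is not required to hold a vendor licence.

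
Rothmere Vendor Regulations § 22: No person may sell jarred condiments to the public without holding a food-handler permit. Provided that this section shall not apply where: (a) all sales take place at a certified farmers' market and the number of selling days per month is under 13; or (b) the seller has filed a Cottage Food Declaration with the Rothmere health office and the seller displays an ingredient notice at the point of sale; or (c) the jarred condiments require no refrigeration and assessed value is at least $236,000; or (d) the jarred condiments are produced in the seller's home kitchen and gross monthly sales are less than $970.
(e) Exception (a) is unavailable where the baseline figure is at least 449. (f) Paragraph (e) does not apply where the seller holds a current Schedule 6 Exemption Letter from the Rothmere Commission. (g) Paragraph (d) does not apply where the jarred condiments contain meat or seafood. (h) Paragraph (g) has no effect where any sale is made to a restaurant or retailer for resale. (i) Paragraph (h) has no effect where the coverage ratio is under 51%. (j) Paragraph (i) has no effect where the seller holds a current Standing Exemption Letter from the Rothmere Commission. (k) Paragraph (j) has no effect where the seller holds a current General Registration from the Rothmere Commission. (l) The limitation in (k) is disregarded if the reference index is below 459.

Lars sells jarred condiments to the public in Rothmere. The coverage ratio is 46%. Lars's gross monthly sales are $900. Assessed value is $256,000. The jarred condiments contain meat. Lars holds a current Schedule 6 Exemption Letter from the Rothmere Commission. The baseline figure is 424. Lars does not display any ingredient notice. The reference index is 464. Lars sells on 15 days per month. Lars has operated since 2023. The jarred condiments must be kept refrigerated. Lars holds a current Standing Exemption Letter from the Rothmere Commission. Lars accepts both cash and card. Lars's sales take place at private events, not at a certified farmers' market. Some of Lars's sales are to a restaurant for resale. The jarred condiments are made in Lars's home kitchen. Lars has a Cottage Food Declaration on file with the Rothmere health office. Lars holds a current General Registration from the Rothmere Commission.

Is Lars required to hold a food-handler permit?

Exception (a) fails — sales are at private events, not a certified farmers' market.
Exception (b) requires that the seller displays an ingredient notice at the point of sale; but no ingredient notice is displayed, so (b) is unavailable.
Exception (c) requires that the jarred condiments require no refrigeration; but the jarred condiments require refrigeration, so (c) is unavailable.
Exception (d) is satisfied on its face — the jarred condiments are home-kitchen produced; gross monthly sales are $900, less than the $970 limit. Turning to paragraphs (g)–(l): (g) operates against (d): the jarred condiments contain meat. (h) would limit (g) — some sales are to a restaurant for resale — but (i) sets (h) aside: (i) operates against (h): the coverage ratio is 46%, under the 51% limit. (j) would limit (i) — a current Standing Exemption Letter is held — but (k) sets (j) aside: (k) operates against (j): a current General Registration is held. (l) is inapplicable (the reference index is 464, not below 459), so (k) stands. (d) is therefore removed.
None of the exceptions is available; § 22 applies in full.

Yes — Lars must hold a food-handler permit.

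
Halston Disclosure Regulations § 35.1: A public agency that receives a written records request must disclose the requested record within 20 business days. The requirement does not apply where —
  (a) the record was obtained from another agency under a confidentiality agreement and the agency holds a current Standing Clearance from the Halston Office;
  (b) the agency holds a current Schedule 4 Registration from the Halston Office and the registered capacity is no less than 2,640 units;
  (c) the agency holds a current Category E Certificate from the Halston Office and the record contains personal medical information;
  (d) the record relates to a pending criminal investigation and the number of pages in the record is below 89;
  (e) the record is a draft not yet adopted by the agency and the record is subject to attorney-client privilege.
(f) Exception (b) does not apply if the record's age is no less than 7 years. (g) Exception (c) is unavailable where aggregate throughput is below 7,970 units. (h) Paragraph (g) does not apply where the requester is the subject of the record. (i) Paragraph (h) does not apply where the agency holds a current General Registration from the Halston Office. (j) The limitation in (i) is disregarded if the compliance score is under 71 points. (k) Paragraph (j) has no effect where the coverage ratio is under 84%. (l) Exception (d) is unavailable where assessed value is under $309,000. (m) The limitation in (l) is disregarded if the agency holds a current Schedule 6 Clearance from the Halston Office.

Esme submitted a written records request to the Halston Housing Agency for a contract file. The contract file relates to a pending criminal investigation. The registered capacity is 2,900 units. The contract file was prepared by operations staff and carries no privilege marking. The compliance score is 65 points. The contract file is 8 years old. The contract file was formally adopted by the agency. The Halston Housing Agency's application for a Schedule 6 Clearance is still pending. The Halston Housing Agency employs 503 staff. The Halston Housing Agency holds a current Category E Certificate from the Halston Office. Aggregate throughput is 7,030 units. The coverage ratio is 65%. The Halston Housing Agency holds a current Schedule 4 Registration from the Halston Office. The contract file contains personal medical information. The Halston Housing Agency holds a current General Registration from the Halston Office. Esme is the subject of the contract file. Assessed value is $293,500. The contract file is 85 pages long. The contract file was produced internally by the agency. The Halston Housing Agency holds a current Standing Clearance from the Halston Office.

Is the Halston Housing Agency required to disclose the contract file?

Yes — the Halston Housing Agency must disclose the contract file.

Exception (a) requires that the record was obtained from another agency under a confidentiality agreement; but the contract file was produced internally, so (a) is unavailable.
Exception (b): a current Schedule 4 Registration is held; the registered capacity is 2,900 units, meeting the 2,640 units threshold — every condition holds. However, paragraph (f) must be considered: (f) operates against (b): the record's age is 8 years, meeting the 7 years threshold. Exception (b) does not apply.
Exception (c)'s conditions are all satisfied: a current Category E Certificate is held; the contract file contains personal medical information. But applying paragraphs (g)–(k): (g) operates — aggregate throughput is 7,030 units, below the 7,970 units limit. (h) would limit (g) — Esme is the subject of the contract file — but (i) sets (h) aside: (i) operates against (h): a current General Registration is held. (j) would limit (i) — the compliance score is 65 points, under the 71 points limit — but (k) sets (j) aside: (k) operates against (j): the coverage ratio is 65%, under the 84% limit. So (c) is unavailable.
Exception (d)'s conditions are all satisfied: the contract file relates to a pending investigation; the number of pages in the record is 85, below the 89 limit. However, paragraphs (l)–(m) must be considered: (l) is triggered — assessed value is $293,500, under the $309,000 limit. (m), which would lift (l), is inapplicable — the Schedule 6 Clearance is not current. So (d) is unavailable.
Exception (e) requires that the record is a draft not yet adopted by the agency; but the contract file has been formally adopted, so (e) is unavailable.
Every exception is unavailable, so the rule governs.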